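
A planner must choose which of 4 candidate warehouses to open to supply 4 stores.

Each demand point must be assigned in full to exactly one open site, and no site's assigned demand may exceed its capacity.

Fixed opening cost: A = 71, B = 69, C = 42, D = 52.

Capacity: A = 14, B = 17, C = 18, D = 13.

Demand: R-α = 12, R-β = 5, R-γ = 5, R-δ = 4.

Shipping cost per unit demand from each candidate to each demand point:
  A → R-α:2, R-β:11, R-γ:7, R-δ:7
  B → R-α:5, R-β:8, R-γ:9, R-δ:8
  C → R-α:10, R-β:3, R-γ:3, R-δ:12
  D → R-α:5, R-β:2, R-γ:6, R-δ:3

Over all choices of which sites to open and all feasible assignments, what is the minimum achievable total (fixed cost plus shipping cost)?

215

Open {A, C}; cheapest assignment that respects the capacities:
  A (cap 14, load 12): R-α — cost 12×2 = 24
  C (cap 18, load 14): R-β, R-γ, R-δ — cost 5×3 + 5×3 + 4×12 = 78
  Shipping 102, fixed 113 → total 215.
  Any other capacity-feasible assignment to {A, C} ships for at least 102.
Compare {A, C, D}: its best feasible assignment gives total 226.
Compare {C, D}: its best feasible assignment gives total 232.
Every other set of open sites that can feasibly serve all demand totals ≥ 226 even under its best assignment. Minimum: 215.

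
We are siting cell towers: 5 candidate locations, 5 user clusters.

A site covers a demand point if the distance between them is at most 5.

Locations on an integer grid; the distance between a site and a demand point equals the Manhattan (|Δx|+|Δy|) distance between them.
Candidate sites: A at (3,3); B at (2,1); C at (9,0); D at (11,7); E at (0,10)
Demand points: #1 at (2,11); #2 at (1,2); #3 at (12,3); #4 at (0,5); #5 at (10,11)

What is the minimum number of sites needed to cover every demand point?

3

Coverage sets (demand points within 5 of each site):
  A: {#2, #4}
  B: {#2}
  C: {}
  D: {#3, #5}
  E: {#1, #4}
No 2 sites suffice: every size-2 union leaves at least one demand point uncovered.
But {A, D, E} covers everything, so the minimum is 3.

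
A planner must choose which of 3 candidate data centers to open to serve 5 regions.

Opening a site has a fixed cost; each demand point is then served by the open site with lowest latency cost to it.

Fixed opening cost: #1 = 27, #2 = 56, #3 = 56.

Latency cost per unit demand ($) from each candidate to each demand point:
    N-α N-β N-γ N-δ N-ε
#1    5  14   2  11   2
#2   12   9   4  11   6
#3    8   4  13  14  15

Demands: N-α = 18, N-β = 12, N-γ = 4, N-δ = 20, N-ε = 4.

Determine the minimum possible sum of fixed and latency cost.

Open {#1, #3}: assign each demand point to its cheapest open site.
  N-α→#1 18×5=90, N-β→#3 12×4=48, N-γ→#1 4×2=8, N-δ→#1 20×11=220, N-ε→#1 4×2=8
  latency cost 374, fixed 83 → total 457.
Compare {#1, #2, #3}: latency cost 374 + fixed 139 = 513.
Compare {#1, #2}: latency cost 434 + fixed 83 = 517.
Compare {#1}: latency cost 494 + fixed 27 = 521.
All other subsets cost ≥ 513. Minimum total cost: 457.

457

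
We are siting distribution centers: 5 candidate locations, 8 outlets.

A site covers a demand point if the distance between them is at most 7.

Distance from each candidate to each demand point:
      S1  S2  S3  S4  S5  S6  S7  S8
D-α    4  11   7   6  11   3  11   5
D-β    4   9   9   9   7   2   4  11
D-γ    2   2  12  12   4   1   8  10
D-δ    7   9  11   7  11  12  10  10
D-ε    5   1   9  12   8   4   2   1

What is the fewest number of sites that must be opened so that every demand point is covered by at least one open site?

3

Coverage sets (demand points within 7 of each site):
  D-α: {S1, S3, S4, S6, S8}
  D-β: {S1, S5, S6, S7}
  D-γ: {S1, S2, S5, S6}
  D-δ: {S1, S4}
  D-ε: {S1, S2, S6, S7, S8}
No 2 sites suffice: every size-2 union leaves at least one demand point uncovered.
But {D-α, D-β, D-γ} covers everything, so the minimum is 3.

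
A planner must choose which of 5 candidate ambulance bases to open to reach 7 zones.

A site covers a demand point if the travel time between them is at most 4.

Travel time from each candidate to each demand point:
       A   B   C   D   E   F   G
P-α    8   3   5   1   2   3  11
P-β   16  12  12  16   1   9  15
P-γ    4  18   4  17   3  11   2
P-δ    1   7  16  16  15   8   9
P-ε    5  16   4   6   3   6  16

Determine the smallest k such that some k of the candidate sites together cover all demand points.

Coverage sets (demand points within 4 of each site):
  P-α: {B, D, E, F}
  P-β: {E}
  P-γ: {A, C, E, G}
  P-δ: {A}
  P-ε: {C, E}
No single site covers all 7 demand points.
But {P-α, P-γ} covers everything, so the minimum is 2.

2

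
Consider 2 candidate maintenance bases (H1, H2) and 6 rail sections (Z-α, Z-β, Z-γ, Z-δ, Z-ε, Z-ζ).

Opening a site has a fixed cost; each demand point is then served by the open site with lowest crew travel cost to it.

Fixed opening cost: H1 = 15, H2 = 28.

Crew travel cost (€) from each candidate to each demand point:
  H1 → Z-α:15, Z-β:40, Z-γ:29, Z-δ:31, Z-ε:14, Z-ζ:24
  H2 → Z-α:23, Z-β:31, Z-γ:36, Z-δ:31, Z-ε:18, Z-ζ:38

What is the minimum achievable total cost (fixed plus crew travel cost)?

168

Open {H1}: assign each demand point to its cheapest open site.
  Z-α→H1 15, Z-β→H1 40, Z-γ→H1 29, Z-δ→H1 31, Z-ε→H1 14, Z-ζ→H1 24
  crew travel cost 153, fixed 15 → total 168.
Compare {H1, H2}: crew travel cost 144 + fixed 43 = 187.
Compare {H2}: crew travel cost 177 + fixed 28 = 205.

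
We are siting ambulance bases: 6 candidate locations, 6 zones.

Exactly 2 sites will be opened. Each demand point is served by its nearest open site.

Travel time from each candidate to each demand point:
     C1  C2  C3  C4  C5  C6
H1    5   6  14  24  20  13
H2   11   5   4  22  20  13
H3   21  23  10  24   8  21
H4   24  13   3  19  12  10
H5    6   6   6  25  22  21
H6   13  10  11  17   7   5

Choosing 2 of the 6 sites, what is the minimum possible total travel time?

Open {H5, H6}.
  C1→H5 6, C2→H5 6, C3→H5 6, C4→H6 17, C5→H6 7, C6→H6 5  ⇒ total 47.
Compare {H2, H6}: total 49.
Compare {H1, H6}: total 51.
No size-2 selection does better; minimum is 47.

47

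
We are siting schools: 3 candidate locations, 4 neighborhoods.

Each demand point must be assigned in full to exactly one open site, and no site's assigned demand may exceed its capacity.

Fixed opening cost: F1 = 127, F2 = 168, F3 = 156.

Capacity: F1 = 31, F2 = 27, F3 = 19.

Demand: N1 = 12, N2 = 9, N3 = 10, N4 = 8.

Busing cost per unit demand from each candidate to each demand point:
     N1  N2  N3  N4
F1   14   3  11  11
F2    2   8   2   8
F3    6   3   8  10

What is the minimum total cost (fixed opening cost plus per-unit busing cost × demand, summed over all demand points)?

454

Open {F1, F2}; cheapest assignment that respects the capacities:
  F1 (cap 31, load 17): N2, N4 — cost 9×3 + 8×11 = 115
  F2 (cap 27, load 22): N1, N3 — cost 12×2 + 10×2 = 44
  Shipping 159, fixed 295 → total 454.
  Any other capacity-feasible assignment to {F1, F2} ships for at least 159.
Compare {F2, F3}: its best feasible assignment gives total 475.
Compare {F1, F3}: its best feasible assignment gives total 580.
Every other set of open sites that can feasibly serve all demand totals ≥ 475 even under its best assignment. Minimum: 454.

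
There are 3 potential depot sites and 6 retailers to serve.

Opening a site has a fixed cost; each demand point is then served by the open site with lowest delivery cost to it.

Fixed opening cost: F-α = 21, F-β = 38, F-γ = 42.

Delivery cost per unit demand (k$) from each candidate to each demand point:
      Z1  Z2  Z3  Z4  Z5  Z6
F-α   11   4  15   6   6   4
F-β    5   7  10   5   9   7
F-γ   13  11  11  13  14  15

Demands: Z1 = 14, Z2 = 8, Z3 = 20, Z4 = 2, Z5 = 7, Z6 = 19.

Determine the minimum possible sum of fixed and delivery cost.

Open {F-α, F-β}: assign each demand point to its cheapest open site.
  Z1→F-β 14×5=70, Z2→F-α 8×4=32, Z3→F-β 20×10=200, Z4→F-β 2×5=10, Z5→F-α 7×6=42, Z6→F-α 19×4=76
  delivery cost 430, fixed 59 → total 489.
Compare {F-α, F-β, F-γ}: delivery cost 430 + fixed 101 = 531.
Compare {F-β}: delivery cost 532 + fixed 38 = 570.
Compare {F-α, F-γ}: delivery cost 536 + fixed 63 = 599.
All other subsets cost ≥ 531. Minimum total cost: 489.

489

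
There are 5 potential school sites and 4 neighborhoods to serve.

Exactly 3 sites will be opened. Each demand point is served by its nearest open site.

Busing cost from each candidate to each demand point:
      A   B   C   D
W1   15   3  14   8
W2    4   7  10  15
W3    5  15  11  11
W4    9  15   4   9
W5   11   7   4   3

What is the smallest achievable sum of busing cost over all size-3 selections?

Open {W1, W2, W5}.
  A→W2 4, B→W1 3, C→W5 4, D→W5 3  ⇒ total 14.
Compare {W1, W3, W5}: total 15.
Compare {W2, W3, W5}: total 18.
No size-3 selection does better; minimum is 14.

14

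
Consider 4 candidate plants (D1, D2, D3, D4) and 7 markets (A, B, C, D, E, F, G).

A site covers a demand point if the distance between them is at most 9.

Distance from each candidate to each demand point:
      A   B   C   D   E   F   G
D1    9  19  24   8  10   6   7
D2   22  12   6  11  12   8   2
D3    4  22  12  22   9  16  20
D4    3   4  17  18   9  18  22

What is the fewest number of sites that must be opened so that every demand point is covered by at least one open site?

3

Coverage sets (demand points within 9 of each site):
  D1: {A, D, F, G}
  D2: {C, F, G}
  D3: {A, E}
  D4: {A, B, E}
No 2 sites suffice: every size-2 union leaves at least one demand point uncovered.
But {D1, D2, D4} covers everything, so the minimum is 3.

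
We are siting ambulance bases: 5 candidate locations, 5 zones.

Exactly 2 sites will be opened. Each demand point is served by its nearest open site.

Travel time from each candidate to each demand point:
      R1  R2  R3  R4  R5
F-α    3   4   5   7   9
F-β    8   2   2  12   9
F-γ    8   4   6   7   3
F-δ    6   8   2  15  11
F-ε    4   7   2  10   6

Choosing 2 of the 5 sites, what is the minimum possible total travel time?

Open {F-γ, F-ε}.
  R1→F-ε 4, R2→F-γ 4, R3→F-ε 2, R4→F-γ 7, R5→F-γ 3  ⇒ total 20.
Compare {F-α, F-γ}: total 22.
Compare {F-α, F-ε}: total 22.
No size-2 selection does better; minimum is 20.

20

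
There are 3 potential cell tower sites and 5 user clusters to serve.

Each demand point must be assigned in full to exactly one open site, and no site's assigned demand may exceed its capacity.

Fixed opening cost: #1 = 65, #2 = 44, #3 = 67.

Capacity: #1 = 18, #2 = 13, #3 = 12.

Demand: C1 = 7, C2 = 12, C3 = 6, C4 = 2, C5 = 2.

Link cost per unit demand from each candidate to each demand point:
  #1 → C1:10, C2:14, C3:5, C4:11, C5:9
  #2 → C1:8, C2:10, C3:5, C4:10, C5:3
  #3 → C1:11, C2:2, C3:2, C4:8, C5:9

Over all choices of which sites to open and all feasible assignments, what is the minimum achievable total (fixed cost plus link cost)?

Open {#1, #3}; cheapest assignment that respects the capacities:
  #1 (cap 18, load 17): C1, C3, C4, C5 — cost 7×10 + 6×5 + 2×11 + 2×9 = 140
  #3 (cap 12, load 12): C2 — cost 12×2 = 24
  Shipping 164, fixed 132 → total 296.
  Any other capacity-feasible assignment to {#1, #3} ships for at least 164.
Compare {#1, #2, #3}: its best feasible assignment gives total 312.
Compare {#1, #2}: its best feasible assignment gives total 369.
Every other set of open sites that can feasibly serve all demand totals ≥ 312 even under its best assignment. Minimum: 296.

296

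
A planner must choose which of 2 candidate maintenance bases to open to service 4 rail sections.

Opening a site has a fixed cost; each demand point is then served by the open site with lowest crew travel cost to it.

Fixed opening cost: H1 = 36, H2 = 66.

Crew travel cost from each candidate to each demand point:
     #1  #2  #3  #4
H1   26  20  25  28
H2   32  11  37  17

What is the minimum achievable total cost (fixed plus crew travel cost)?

Open {H1}: assign each demand point to its cheapest open site.
  #1→H1 26, #2→H1 20, #3→H1 25, #4→H1 28
  crew travel cost 99, fixed 36 → total 135.
Compare {H2}: crew travel cost 97 + fixed 66 = 163.
Compare {H1, H2}: crew travel cost 79 + fixed 102 = 181.

135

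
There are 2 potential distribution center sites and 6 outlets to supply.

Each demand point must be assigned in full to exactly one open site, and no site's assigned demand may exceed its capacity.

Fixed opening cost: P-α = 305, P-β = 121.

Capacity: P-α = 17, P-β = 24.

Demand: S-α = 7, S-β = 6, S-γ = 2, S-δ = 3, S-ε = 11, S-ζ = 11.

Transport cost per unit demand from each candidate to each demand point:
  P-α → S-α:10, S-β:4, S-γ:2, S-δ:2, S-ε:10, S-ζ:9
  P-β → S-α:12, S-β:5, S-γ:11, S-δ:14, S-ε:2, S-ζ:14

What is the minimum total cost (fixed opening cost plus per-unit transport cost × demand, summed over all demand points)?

671

Open {P-α, P-β}; cheapest assignment that respects the capacities:
  P-α (cap 17, load 16): S-γ, S-δ, S-ζ — cost 2×2 + 3×2 + 11×9 = 109
  P-β (cap 24, load 24): S-α, S-β, S-ε — cost 7×12 + 6×5 + 11×2 = 136
  Shipping 245, fixed 426 → total 671.
  Any other capacity-feasible assignment to {P-α, P-β} ships for at least 245.
Total demand is 40 and no other set of sites has combined capacity ≥ 40, so {P-α, P-β} is the only feasible choice of open sites. Minimum: 671.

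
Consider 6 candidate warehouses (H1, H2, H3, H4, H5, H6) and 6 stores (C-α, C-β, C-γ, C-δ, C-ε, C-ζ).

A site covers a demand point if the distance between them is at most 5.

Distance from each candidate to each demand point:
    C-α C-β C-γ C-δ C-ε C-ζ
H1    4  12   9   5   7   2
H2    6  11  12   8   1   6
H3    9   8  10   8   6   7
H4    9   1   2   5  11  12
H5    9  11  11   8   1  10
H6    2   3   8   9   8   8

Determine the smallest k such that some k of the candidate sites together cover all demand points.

3

Coverage sets (demand points within 5 of each site):
  H1: {C-α, C-δ, C-ζ}
  H2: {C-ε}
  H3: {}
  H4: {C-β, C-γ, C-δ}
  H5: {C-ε}
  H6: {C-α, C-β}
No 2 sites suffice: every size-2 union leaves at least one demand point uncovered.
But {H1, H2, H4} covers everything, so the minimum is 3.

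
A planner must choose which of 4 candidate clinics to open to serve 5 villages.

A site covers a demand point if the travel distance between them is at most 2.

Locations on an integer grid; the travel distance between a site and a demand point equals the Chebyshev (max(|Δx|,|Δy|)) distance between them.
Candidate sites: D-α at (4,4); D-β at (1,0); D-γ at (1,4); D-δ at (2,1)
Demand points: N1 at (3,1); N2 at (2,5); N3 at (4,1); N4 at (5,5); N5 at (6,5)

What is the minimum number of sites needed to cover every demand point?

2

Coverage sets (demand points within 2 of each site):
  D-α: {N2, N4, N5}
  D-β: {N1}
  D-γ: {N2}
  D-δ: {N1, N3}
No single site covers all 5 demand points.
But {D-α, D-δ} covers everything, so the minimum is 2.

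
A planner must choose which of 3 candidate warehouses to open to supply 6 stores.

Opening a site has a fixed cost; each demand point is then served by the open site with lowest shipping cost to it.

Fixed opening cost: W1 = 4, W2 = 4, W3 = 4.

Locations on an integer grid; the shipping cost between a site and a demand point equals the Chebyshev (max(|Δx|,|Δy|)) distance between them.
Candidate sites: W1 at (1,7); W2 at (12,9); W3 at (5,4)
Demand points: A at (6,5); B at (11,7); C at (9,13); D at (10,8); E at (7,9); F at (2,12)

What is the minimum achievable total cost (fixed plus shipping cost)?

30

Open {W2, W3}: assign each demand point to its cheapest open site.
  A→W3 1, B→W2 2, C→W2 4, D→W2 2, E→W2 5, F→W3 8
  shipping cost 22, fixed 8 → total 30.
Compare {W1, W2}: shipping cost 23 + fixed 8 = 31.
Compare {W1, W2, W3}: shipping cost 19 + fixed 12 = 31.
Compare {W2}: shipping cost 29 + fixed 4 = 33.
All other subsets cost ≥ 31. Minimum total cost: 30.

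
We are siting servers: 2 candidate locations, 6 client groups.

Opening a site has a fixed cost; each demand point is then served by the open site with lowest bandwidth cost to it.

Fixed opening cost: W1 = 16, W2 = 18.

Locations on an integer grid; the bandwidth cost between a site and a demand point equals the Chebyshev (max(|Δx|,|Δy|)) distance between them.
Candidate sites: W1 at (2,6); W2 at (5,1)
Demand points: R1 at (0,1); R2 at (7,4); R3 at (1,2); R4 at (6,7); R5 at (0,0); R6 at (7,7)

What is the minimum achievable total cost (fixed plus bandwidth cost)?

Open {W1}: assign each demand point to its cheapest open site.
  R1→W1 5, R2→W1 5, R3→W1 4, R4→W1 4, R5→W1 6, R6→W1 5
  bandwidth cost 29, fixed 16 → total 45.
Compare {W2}: bandwidth cost 29 + fixed 18 = 47.
Compare {W1, W2}: bandwidth cost 26 + fixed 34 = 60.

45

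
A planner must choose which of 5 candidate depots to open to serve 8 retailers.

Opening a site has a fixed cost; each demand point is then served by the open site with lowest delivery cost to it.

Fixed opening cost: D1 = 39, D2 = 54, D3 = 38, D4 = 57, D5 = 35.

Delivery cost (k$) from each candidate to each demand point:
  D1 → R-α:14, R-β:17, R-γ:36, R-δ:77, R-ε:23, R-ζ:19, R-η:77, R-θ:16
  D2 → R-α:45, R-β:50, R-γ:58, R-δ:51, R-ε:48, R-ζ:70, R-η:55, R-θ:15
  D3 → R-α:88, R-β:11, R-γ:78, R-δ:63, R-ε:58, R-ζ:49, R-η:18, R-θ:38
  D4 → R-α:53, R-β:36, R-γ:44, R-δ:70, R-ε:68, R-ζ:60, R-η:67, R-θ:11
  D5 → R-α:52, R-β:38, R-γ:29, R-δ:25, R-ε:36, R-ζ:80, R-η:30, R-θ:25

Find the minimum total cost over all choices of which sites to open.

Open {D1, D5}: assign each demand point to its cheapest open site.
  R-α→D1 14, R-β→D1 17, R-γ→D5 29, R-δ→D5 25, R-ε→D1 23, R-ζ→D1 19, R-η→D5 30, R-θ→D1 16
  delivery cost 173, fixed 74 → total 247.
Compare {D1, D3, D5}: delivery cost 155 + fixed 112 = 267.
Compare {D1, D3}: delivery cost 200 + fixed 77 = 277.
Compare {D1, D4, D5}: delivery cost 168 + fixed 131 = 299.
All other subsets cost ≥ 267. Minimum total cost: 247.

247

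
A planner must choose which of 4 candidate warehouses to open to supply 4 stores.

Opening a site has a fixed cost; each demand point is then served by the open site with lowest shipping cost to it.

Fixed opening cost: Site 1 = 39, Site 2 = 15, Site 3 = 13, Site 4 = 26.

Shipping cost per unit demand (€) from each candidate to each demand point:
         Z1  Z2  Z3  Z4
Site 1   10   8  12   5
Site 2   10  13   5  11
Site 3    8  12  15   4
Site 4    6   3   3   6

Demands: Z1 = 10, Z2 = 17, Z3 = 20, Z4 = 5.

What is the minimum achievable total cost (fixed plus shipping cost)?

Open {Site 4}: assign each demand point to its cheapest open site.
  Z1→Site 4 10×6=60, Z2→Site 4 17×3=51, Z3→Site 4 20×3=60, Z4→Site 4 5×6=30
  shipping cost 201, fixed 26 → total 227.
Compare {Site 3, Site 4}: shipping cost 191 + fixed 39 = 230.
Compare {Site 2, Site 4}: shipping cost 201 + fixed 41 = 242.
Compare {Site 2, Site 3, Site 4}: shipping cost 191 + fixed 54 = 245.
All other subsets cost ≥ 230. Minimum total cost: 227.

227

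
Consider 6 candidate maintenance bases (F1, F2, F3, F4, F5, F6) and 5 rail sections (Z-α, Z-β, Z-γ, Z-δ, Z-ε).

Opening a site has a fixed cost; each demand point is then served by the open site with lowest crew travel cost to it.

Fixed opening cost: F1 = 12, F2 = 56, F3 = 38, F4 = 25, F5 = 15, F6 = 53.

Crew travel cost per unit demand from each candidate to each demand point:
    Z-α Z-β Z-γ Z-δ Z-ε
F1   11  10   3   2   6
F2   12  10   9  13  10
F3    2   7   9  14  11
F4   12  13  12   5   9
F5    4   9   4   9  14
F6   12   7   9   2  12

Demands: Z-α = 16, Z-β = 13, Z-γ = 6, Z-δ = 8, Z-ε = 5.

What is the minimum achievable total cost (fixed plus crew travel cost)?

Open {F1, F3}: assign each demand point to its cheapest open site.
  Z-α→F3 16×2=32, Z-β→F3 13×7=91, Z-γ→F1 6×3=18, Z-δ→F1 8×2=16, Z-ε→F1 5×6=30
  crew travel cost 187, fixed 50 → total 237.
Compare {F1, F3, F5}: crew travel cost 187 + fixed 65 = 252.
Compare {F1, F3, F4}: crew travel cost 187 + fixed 75 = 262.
Compare {F1, F5}: crew travel cost 245 + fixed 27 = 272.
All other subsets cost ≥ 252. Minimum total cost: 237.

237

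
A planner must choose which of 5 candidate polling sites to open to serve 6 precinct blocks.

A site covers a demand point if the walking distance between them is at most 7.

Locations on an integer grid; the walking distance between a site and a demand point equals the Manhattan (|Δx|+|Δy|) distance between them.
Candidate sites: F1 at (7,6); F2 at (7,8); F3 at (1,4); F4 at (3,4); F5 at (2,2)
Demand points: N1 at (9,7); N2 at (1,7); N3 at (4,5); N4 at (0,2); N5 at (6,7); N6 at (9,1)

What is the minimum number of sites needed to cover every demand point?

2

Coverage sets (demand points within 7 of each site):
  F1: {N1, N2, N3, N5, N6}
  F2: {N1, N2, N3, N5}
  F3: {N2, N3, N4}
  F4: {N2, N3, N4, N5}
  F5: {N2, N3, N4}
No single site covers all 6 demand points.
But {F1, F3} covers everything, so the minimum is 2.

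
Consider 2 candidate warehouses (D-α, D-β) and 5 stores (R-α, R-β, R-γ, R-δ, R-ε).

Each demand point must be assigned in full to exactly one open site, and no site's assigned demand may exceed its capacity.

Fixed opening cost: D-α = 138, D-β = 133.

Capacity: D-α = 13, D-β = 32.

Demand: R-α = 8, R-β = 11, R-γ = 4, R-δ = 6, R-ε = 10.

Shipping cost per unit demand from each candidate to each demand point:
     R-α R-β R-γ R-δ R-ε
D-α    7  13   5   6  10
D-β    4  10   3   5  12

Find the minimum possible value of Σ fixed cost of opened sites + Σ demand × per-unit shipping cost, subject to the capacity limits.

Open {D-α, D-β}; cheapest assignment that respects the capacities:
  D-α (cap 13, load 10): R-ε — cost 10×10 = 100
  D-β (cap 32, load 29): R-α, R-β, R-γ, R-δ — cost 8×4 + 11×10 + 4×3 + 6×5 = 184
  Shipping 284, fixed 271 → total 555.
  Any other capacity-feasible assignment to {D-α, D-β} ships for at least 284.
Total demand is 39 and no other set of sites has combined capacity ≥ 39, so {D-α, D-β} is the only feasible choice of open sites. Minimum: 555.

555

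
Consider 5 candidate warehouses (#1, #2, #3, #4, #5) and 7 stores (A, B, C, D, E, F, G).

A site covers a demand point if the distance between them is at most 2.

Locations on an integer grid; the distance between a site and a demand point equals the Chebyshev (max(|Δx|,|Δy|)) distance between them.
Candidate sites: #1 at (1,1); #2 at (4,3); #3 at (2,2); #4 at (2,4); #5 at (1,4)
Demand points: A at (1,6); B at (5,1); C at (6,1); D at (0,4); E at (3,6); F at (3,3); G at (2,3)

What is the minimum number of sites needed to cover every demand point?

2

Coverage sets (demand points within 2 of each site):
  #1: {F, G}
  #2: {B, C, F, G}
  #3: {D, F, G}
  #4: {A, D, E, F, G}
  #5: {A, D, E, F, G}
No single site covers all 7 demand points.
But {#2, #4} covers everything, so the minimum is 2.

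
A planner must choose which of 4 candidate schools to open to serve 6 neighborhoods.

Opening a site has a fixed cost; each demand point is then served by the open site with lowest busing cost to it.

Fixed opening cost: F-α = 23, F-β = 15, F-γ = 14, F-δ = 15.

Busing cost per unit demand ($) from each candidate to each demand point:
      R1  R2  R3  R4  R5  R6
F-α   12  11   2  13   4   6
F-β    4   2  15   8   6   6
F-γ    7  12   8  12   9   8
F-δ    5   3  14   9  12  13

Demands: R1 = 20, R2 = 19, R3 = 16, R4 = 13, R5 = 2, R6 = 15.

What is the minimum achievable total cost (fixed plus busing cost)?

Open {F-α, F-β}: assign each demand point to its cheapest open site.
  R1→F-β 20×4=80, R2→F-β 19×2=38, R3→F-α 16×2=32, R4→F-β 13×8=104, R5→F-α 2×4=8, R6→F-α 15×6=90
  busing cost 352, fixed 38 → total 390.
Compare {F-α, F-β, F-γ}: busing cost 352 + fixed 52 = 404.
Compare {F-α, F-β, F-δ}: busing cost 352 + fixed 53 = 405.
Compare {F-α, F-β, F-γ, F-δ}: busing cost 352 + fixed 67 = 419.
All other subsets cost ≥ 404. Minimum total cost: 390.

390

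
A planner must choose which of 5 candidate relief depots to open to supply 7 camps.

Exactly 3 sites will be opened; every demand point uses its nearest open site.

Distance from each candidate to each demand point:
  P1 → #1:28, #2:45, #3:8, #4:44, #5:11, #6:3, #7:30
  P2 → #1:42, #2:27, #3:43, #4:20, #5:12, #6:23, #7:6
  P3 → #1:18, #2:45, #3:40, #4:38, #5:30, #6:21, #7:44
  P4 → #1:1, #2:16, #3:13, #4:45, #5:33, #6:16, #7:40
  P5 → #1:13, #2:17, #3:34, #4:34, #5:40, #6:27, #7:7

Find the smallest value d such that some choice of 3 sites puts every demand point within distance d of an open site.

Open {P1, P2, P4}.
  Farthest demand point is #4 at distance 20 (to P2); all others are ≤ 20.
With {P1, P2, P5} the worst case is 20.
With {P2, P3, P4} the worst case is 20.
No size-3 selection achieves below 20.

20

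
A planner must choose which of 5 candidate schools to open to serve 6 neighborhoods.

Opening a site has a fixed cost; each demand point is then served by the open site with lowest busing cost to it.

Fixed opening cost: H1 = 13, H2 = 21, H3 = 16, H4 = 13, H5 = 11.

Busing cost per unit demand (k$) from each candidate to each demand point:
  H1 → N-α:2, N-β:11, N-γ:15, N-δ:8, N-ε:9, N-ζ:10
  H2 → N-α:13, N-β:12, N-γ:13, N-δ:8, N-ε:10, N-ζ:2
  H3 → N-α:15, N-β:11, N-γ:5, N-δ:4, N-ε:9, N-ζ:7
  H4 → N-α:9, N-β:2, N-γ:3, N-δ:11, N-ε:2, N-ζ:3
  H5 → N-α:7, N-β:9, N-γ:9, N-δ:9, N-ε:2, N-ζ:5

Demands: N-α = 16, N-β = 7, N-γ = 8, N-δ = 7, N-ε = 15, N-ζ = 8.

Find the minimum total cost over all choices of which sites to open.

194

Open {H1, H3, H4}: assign each demand point to its cheapest open site.
  N-α→H1 16×2=32, N-β→H4 7×2=14, N-γ→H4 8×3=24, N-δ→H3 7×4=28, N-ε→H4 15×2=30, N-ζ→H4 8×3=24
  busing cost 152, fixed 42 → total 194.
Compare {H1, H3, H4, H5}: busing cost 152 + fixed 53 = 205.
Compare {H1, H4}: busing cost 180 + fixed 26 = 206.
Compare {H1, H2, H3, H4}: busing cost 144 + fixed 63 = 207.
All other subsets cost ≥ 205. Minimum total cost: 194.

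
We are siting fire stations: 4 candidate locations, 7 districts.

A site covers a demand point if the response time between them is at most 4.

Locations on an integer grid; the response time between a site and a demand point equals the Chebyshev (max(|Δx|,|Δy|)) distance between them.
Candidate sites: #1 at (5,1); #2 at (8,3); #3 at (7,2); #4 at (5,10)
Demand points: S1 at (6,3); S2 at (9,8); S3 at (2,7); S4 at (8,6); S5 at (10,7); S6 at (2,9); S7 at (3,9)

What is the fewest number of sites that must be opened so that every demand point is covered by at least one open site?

2

Coverage sets (demand points within 4 of each site):
  #1: {S1}
  #2: {S1, S4, S5}
  #3: {S1, S4}
  #4: {S2, S3, S4, S6, S7}
No single site covers all 7 demand points.
But {#2, #4} covers everything, so the minimum is 2.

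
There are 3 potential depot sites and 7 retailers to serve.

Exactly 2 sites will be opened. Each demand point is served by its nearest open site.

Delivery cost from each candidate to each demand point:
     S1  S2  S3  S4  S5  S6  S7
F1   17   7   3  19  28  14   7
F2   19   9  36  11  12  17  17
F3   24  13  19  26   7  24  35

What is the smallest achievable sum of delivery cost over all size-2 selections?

71

Open {F1, F2}.
  S1→F1 17, S2→F1 7, S3→F1 3, S4→F2 11, S5→F2 12, S6→F1 14, S7→F1 7  ⇒ total 71.
Compare {F1, F3}: total 74.
Compare {F2, F3}: total 99.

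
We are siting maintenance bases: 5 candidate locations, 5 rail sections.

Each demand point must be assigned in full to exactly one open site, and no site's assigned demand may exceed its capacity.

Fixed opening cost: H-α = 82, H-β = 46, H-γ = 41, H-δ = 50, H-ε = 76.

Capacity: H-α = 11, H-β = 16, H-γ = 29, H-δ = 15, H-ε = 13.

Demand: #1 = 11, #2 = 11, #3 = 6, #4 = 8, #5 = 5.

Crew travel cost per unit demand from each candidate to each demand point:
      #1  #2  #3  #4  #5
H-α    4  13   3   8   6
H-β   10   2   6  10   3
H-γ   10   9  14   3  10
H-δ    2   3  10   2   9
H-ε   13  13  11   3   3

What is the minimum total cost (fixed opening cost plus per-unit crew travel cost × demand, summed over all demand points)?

304

Open {H-β, H-γ, H-δ}; cheapest assignment that respects the capacities:
  H-β (cap 16, load 16): #2, #5 — cost 11×2 + 5×3 = 37
  H-γ (cap 29, load 14): #3, #4 — cost 6×14 + 8×3 = 108
  H-δ (cap 15, load 11): #1 — cost 11×2 = 22
  Shipping 167, fixed 137 → total 304.
  Any other capacity-feasible assignment to {H-β, H-γ, H-δ} ships for at least 167.
Compare {H-α, H-β, H-γ, H-δ}: its best feasible assignment gives total 320.
Compare {H-α, H-β, H-δ}: its best feasible assignment gives total 335.
Every other set of open sites that can feasibly serve all demand totals ≥ 320 even under its best assignment. Minimum: 304.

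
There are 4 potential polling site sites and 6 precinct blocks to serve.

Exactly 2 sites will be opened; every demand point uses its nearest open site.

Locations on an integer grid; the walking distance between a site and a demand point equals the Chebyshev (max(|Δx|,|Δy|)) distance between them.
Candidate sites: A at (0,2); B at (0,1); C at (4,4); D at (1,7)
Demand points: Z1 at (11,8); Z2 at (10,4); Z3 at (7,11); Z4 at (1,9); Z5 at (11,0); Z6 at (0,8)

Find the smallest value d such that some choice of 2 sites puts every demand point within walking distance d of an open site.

Open {A, C}.
  Farthest demand point is Z1 at walking distance 7 (to C); all others are ≤ 7.
With {B, C} the worst case is 7.
With {C, D} the worst case is 7.
No size-2 selection achieves below 7.

7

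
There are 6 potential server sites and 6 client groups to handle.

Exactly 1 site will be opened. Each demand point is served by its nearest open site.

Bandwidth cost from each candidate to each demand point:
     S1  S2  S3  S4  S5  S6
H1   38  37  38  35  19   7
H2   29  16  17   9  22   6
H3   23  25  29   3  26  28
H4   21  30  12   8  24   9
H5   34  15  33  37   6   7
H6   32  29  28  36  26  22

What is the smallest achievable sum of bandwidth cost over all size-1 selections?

99

Open {H2}.
  S1→H2 29, S2→H2 16, S3→H2 17, S4→H2 9, S5→H2 22, S6→H2 6  ⇒ total 99.
Compare {H4}: total 104.
Compare {H5}: total 132.
No size-1 selection does better; minimum is 99.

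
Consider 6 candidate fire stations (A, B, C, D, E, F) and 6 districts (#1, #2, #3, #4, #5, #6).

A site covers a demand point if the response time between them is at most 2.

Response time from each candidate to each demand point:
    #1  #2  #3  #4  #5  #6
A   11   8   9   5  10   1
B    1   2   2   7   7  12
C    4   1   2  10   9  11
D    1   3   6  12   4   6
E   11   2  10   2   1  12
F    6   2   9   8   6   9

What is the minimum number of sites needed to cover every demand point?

Coverage sets (demand points within 2 of each site):
  A: {#6}
  B: {#1, #2, #3}
  C: {#2, #3}
  D: {#1}
  E: {#2, #4, #5}
  F: {#2}
No 2 sites suffice: every size-2 union leaves at least one demand point uncovered.
But {A, B, E} covers everything, so the minimum is 3.

3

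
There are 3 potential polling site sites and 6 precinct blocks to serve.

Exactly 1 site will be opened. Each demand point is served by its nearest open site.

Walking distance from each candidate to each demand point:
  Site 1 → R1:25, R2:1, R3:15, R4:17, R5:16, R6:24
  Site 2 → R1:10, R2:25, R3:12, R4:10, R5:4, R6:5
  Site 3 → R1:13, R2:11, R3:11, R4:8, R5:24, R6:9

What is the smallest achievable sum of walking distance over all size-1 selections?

66

Open {Site 2}.
  R1→Site 2 10, R2→Site 2 25, R3→Site 2 12, R4→Site 2 10, R5→Site 2 4, R6→Site 2 5  ⇒ total 66.
Compare {Site 3}: total 76.
Compare {Site 1}: total 98.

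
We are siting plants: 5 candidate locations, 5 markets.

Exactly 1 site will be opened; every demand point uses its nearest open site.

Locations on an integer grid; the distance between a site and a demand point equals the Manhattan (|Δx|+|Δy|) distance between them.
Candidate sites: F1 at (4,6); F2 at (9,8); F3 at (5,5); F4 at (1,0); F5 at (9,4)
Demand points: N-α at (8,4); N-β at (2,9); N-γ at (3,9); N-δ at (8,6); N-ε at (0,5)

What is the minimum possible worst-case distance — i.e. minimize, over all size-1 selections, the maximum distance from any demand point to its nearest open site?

6

Open {F1}.
  Farthest demand point is N-α at distance 6 (to F1); all others are ≤ 6.
With {F3} the worst case is 7.
With {F2} the worst case is 12.
No size-1 selection achieves below 6.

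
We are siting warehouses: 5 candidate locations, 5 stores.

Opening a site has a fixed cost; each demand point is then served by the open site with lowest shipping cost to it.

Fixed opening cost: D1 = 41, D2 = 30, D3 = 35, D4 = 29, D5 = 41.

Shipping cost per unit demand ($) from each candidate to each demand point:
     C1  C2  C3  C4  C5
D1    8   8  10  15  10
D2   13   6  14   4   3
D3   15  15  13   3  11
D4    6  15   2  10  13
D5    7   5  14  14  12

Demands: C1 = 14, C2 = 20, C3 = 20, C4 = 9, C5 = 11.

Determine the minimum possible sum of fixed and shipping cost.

Open {D2, D4}: assign each demand point to its cheapest open site.
  C1→D4 14×6=84, C2→D2 20×6=120, C3→D4 20×2=40, C4→D2 9×4=36, C5→D2 11×3=33
  shipping cost 313, fixed 59 → total 372.
Compare {D2, D4, D5}: shipping cost 293 + fixed 100 = 393.
Compare {D2, D3, D4}: shipping cost 304 + fixed 94 = 398.
Compare {D1, D2, D4}: shipping cost 313 + fixed 100 = 413.
All other subsets cost ≥ 393. Minimum total cost: 372.

372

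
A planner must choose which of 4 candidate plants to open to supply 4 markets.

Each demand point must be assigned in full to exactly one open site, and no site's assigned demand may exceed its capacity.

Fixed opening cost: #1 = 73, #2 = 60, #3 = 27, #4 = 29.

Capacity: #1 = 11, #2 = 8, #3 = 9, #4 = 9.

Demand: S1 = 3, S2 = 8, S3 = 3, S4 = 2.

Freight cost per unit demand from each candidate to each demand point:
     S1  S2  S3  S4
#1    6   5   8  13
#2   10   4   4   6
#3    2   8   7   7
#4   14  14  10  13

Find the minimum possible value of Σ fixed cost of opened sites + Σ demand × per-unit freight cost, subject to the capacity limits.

160

Open {#2, #3}; cheapest assignment that respects the capacities:
  #2 (cap 8, load 8): S2 — cost 8×4 = 32
  #3 (cap 9, load 8): S1, S3, S4 — cost 3×2 + 3×7 + 2×7 = 41
  Shipping 73, fixed 87 → total 160.
  Any other capacity-feasible assignment to {#2, #3} ships for at least 73.
Compare {#1, #3}: its best feasible assignment gives total 181.
Compare {#2, #3, #4}: its best feasible assignment gives total 189.
Every other set of open sites that can feasibly serve all demand totals ≥ 181 even under its best assignment. Minimum: 160.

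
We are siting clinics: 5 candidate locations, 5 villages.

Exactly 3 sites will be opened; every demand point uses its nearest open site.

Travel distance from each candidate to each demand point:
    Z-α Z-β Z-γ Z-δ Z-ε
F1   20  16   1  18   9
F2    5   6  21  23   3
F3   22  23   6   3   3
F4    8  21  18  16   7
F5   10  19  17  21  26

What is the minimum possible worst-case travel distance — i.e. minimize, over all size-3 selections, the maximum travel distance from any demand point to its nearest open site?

6

Open {F1, F2, F3}.
  Farthest demand point is Z-β at travel distance 6 (to F2); all others are ≤ 6.
With {F2, F3, F4} the worst case is 6.
With {F2, F3, F5} the worst case is 6.
No size-3 selection achieves below 6.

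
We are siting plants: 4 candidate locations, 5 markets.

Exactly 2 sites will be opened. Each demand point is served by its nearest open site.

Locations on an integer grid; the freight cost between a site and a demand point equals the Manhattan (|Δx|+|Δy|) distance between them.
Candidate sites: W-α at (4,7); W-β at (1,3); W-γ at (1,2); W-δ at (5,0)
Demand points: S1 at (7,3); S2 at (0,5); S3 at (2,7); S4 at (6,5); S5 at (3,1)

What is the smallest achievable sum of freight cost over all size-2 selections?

19

Open {W-α, W-β}.
  S1→W-β 6, S2→W-β 3, S3→W-α 2, S4→W-α 4, S5→W-β 4  ⇒ total 19.
Compare {W-α, W-γ}: total 20.
Compare {W-α, W-δ}: total 20.
No size-2 selection does better; minimum is 19.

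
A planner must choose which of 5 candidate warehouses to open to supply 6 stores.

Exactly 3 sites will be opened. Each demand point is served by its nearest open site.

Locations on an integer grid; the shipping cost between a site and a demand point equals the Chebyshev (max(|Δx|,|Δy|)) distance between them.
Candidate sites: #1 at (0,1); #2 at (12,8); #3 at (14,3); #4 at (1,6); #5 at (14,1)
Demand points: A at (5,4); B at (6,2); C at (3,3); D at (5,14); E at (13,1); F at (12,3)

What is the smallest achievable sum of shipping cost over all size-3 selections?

Open {#2, #4, #5}.
  A→#4 4, B→#4 5, C→#4 3, D→#2 7, E→#5 1, F→#5 2  ⇒ total 22.
Compare {#1, #4, #5}: total 23.
Compare {#2, #3, #4}: total 23.
No size-3 selection does better; minimum is 22.

22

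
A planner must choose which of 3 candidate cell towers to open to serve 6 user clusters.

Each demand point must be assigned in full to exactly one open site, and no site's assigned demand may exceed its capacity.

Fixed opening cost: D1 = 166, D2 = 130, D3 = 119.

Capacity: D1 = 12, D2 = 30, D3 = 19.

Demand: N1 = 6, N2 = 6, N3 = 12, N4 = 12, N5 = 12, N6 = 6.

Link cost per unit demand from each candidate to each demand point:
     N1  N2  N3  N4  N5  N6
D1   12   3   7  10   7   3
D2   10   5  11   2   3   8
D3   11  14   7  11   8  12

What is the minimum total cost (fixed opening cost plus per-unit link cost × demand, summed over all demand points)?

Open {D1, D2, D3}; cheapest assignment that respects the capacities:
  D1 (cap 12, load 12): N2, N6 — cost 6×3 + 6×3 = 36
  D2 (cap 30, load 30): N1, N4, N5 — cost 6×10 + 12×2 + 12×3 = 120
  D3 (cap 19, load 12): N3 — cost 12×7 = 84
  Shipping 240, fixed 415 → total 655.
  Any other capacity-feasible assignment to {D1, D2, D3} ships for at least 240.
Total demand is 54 and no other set of sites has combined capacity ≥ 54, so {D1, D2, D3} is the only feasible choice of open sites. Minimum: 655.

655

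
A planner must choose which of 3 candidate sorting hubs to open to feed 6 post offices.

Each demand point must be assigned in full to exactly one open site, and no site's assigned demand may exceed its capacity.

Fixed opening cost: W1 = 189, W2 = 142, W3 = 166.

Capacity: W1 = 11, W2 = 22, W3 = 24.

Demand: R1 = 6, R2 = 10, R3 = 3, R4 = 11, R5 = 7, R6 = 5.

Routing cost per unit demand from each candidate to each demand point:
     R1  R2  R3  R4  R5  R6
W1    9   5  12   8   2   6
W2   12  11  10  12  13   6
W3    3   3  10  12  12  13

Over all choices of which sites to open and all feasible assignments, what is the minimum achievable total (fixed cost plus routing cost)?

632

Open {W2, W3}; cheapest assignment that respects the capacities:
  W2 (cap 22, load 19): R3, R4, R6 — cost 3×10 + 11×12 + 5×6 = 192
  W3 (cap 24, load 23): R1, R2, R5 — cost 6×3 + 10×3 + 7×12 = 132
  Shipping 324, fixed 308 → total 632.
  Any other capacity-feasible assignment to {W2, W3} ships for at least 324.
Compare {W1, W2, W3}: its best feasible assignment gives total 751.
Every other set of open sites that can feasibly serve all demand totals ≥ 751 even under its best assignment. Minimum: 632.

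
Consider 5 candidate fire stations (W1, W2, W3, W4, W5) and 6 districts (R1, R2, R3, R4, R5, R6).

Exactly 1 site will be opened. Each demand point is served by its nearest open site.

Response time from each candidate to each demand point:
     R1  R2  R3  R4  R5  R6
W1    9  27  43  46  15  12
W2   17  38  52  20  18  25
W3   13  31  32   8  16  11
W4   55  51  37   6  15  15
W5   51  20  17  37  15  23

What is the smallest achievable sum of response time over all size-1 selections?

111

Open {W3}.
  R1→W3 13, R2→W3 31, R3→W3 32, R4→W3 8, R5→W3 16, R6→W3 11  ⇒ total 111.
Compare {W1}: total 152.
Compare {W5}: total 163.
No size-1 selection does better; minimum is 111.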